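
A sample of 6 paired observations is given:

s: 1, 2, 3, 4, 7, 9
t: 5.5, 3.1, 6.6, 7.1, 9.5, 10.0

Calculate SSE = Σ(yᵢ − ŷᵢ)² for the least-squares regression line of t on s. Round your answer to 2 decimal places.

n = 6, Σx = 26, Σy = 41.8, Σxy = 216.4, Σx² = 160, Σy² = 324.08
Sxx = Σx² − (Σx)²/n = 160 − 112.666667 = 47.333333
Sxy = Σxy − (Σx)(Σy)/n = 216.4 − 181.133333 = 35.266667
Syy = Σy² − (Σy)²/n = 324.08 − 291.206667 = 32.873333
b = Sxy/Sxx = 35.266667/47.333333 = 0.745070
SSE = Syy − b·Sxy = 32.873333 − 0.745070·35.266667 = 6.597183

6.60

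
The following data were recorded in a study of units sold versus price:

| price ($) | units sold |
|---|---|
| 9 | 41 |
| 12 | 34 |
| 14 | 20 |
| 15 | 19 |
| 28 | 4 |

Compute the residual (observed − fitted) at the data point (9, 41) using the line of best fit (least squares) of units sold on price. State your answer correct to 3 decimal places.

n = 5, Σx = 78, Σy = 118, Σxy = 1454, Σx² = 1430
Sxx = Σx² − (Σx)²/n = 1430 − 1216.8 = 213.2
Sxy = Σxy − (Σx)(Σy)/n = 1454 − 1840.8 = -386.8
b = Sxy/Sxx = -386.8/213.2 = -1.814259
a = ȳ − b·x̄ = 23.6 − (-1.814259)·15.6 = 51.902439
ŷ(9) = 51.902439 + (-1.814259)·9 = 35.574109
residual = y − ŷ = 41 − 35.574109 = 5.425891

5.426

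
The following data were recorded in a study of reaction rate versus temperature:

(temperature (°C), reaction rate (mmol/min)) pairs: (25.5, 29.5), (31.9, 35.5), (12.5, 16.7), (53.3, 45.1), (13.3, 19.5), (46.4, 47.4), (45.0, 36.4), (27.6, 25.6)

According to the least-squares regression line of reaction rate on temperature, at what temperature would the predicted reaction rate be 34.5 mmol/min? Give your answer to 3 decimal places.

35.566

n = 8, Σx = 255.5, Σy = 255.7, Σxy = 9300.55, Σx² = 9781.61
Sxx = Σx² − (Σx)²/n = 9781.61 − 8160.03125 = 1621.57875
Sxy = Σxy − (Σx)(Σy)/n = 9300.55 − 8166.41875 = 1134.13125
b = Sxy/Sxx = 1134.13125/1621.57875 = 0.699399
a = ȳ − b·x̄ = 31.9625 − 0.699399·31.9375 = 9.625431
Set a + b·x = 34.5: x = (34.5 − 9.625431) / 0.699399 = 35.565613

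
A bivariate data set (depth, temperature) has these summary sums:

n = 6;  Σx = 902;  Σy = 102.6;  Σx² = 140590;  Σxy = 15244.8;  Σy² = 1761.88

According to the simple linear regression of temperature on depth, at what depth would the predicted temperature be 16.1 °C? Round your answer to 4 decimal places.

Sxx = Σx² − (Σx)²/n = 140590 − 135600.666667 = 4989.333333
Sxy = Σxy − (Σx)(Σy)/n = 15244.8 − 15424.2 = -179.4
b = Sxy/Sxx = -179.4/4989.333333 = -0.035957
a = ȳ − b·x̄ = 17.1 − (-0.035957)·150.333333 = 22.505492
Set a + b·x = 16.1: x = (16.1 − 22.505492) / (-0.035957) = 178.144556

178.1446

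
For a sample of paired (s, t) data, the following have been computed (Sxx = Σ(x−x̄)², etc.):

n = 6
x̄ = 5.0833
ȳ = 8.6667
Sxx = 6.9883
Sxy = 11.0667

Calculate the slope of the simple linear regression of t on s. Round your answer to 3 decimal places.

1.584

b = Sxy/Sxx = 11.0667/6.9883 = 1.583604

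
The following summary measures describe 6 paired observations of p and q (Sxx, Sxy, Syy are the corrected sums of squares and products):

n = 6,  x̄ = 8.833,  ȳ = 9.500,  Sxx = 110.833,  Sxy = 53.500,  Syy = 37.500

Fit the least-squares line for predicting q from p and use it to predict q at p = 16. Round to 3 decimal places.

12.960

b = Sxy/Sxx = 53.5/110.833 = 0.482708
a = ȳ − b·x̄ = 9.5 − 0.482708·8.833 = 5.236238
ŷ(16) = a + b·16 = 5.236238 + 0.482708·16 = 12.959570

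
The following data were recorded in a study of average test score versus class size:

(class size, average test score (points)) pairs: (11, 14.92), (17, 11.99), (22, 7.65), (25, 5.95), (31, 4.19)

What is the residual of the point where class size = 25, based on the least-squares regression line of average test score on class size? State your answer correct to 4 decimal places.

-0.8231

n = 5, Σx = 106, Σy = 44.7, Σxy = 814.89, Σx² = 2480
Sxx = Σx² − (Σx)²/n = 2480 − 2247.2 = 232.8
Sxy = Σxy − (Σx)(Σy)/n = 814.89 − 947.64 = -132.75
b = Sxy/Sxx = -132.75/232.8 = -0.570232
a = ȳ − b·x̄ = 8.94 − (-0.570232)·21.2 = 21.028918
ŷ(25) = 21.028918 + (-0.570232)·25 = 6.773119
residual = y − ŷ = 5.95 − 6.773119 = -0.823119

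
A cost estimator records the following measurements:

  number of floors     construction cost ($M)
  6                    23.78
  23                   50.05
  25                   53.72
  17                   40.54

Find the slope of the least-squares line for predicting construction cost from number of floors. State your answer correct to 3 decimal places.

n = 4, Σx = 71, Σy = 168.09, Σxy = 3326.01, Σx² = 1479
Sxx = Σx² − (Σx)²/n = 1479 − 1260.25 = 218.75
Sxy = Σxy − (Σx)(Σy)/n = 3326.01 − 2983.5975 = 342.4125
b = Sxy/Sxx = 342.4125/218.75 = 1.565314

1.565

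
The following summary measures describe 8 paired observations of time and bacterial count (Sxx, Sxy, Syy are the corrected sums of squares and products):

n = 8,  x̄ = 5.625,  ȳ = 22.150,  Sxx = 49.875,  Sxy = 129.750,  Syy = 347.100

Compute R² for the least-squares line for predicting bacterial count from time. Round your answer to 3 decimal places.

0.972

R² = Sxy²/(Sxx·Syy) = (129.75)²/(49.875·347.1) = 0.972472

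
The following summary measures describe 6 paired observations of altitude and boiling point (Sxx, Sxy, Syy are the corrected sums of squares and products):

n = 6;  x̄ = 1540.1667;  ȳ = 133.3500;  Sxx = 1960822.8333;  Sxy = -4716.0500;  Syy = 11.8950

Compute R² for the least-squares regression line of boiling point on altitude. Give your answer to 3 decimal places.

0.954

R² = Sxy²/(Sxx·Syy) = (-4716.05)²/(1960822.8333·11.895) = 0.953573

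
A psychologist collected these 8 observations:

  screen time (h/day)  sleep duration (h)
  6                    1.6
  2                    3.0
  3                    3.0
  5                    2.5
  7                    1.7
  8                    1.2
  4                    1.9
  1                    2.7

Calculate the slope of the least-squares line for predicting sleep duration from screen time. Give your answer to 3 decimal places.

n = 8, Σx = 36, Σy = 17.6, Σxy = 68.9, Σx² = 204
Sxx = Σx² − (Σx)²/n = 204 − 162 = 42
Sxy = Σxy − (Σx)(Σy)/n = 68.9 − 79.2 = -10.3
b = Sxy/Sxx = -10.3/42 = -0.245238

-0.245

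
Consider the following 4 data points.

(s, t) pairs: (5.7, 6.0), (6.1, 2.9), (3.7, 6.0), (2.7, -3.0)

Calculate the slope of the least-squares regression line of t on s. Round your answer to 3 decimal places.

1.505

n = 4, Σx = 18.2, Σy = 11.9, Σxy = 65.99, Σx² = 90.68
Sxx = Σx² − (Σx)²/n = 90.68 − 82.81 = 7.87
Sxy = Σxy − (Σx)(Σy)/n = 65.99 − 54.145 = 11.845
b = Sxy/Sxx = 11.845/7.87 = 1.505083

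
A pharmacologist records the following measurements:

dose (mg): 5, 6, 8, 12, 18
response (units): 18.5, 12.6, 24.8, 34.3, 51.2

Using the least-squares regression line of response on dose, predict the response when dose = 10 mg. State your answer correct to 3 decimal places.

n = 5, Σx = 49, Σy = 141.4, Σxy = 1699.7, Σx² = 593
Sxx = Σx² − (Σx)²/n = 593 − 480.2 = 112.8
Sxy = Σxy − (Σx)(Σy)/n = 1699.7 − 1385.72 = 313.98
b = Sxy/Sxx = 313.98/112.8 = 2.783511
a = ȳ − b·x̄ = 28.28 − 2.783511·9.8 = 1.001596
ŷ(10) = a + b·10 = 1.001596 + 2.783511·10 = 28.836702

28.837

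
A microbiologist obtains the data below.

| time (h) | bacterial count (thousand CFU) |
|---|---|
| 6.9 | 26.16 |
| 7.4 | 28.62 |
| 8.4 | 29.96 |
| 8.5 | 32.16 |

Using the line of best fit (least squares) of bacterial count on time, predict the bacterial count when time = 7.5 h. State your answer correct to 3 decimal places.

n = 4, Σx = 31.2, Σy = 116.9, Σxy = 917.316, Σx² = 245.18
Sxx = Σx² − (Σx)²/n = 245.18 − 243.36 = 1.82
Sxy = Σxy − (Σx)(Σy)/n = 917.316 − 911.82 = 5.496
b = Sxy/Sxx = 5.496/1.82 = 3.019780
a = ȳ − b·x̄ = 29.225 − 3.019780·7.8 = 5.670714
ŷ(7.5) = a + b·7.5 = 5.670714 + 3.019780·7.5 = 28.319066

28.319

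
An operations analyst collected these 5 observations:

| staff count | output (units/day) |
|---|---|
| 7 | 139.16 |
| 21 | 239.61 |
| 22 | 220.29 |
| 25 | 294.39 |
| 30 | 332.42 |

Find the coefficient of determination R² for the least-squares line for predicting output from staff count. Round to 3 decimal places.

n = 5, Σx = 105, Σy = 1225.87, Σxy = 28184.66, Σx² = 2499, Σy² = 322474.6703
Sxx = Σx² − (Σx)²/n = 2499 − 2205 = 294
Sxy = Σxy − (Σx)(Σy)/n = 28184.66 − 25743.27 = 2441.39
Syy = Σy² − (Σy)²/n = 322474.6703 − 300551.45138 = 21923.21892
R² = Sxy²/(Sxx·Syy) = (2441.39)²/(294·21923.21892) = 0.924746

0.925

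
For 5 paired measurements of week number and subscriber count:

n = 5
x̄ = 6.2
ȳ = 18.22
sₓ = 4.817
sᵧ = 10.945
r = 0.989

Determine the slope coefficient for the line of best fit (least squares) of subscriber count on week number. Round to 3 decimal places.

b = r · sᵧ/sₓ = 0.989 · 10.945/4.817 = 2.247167

2.247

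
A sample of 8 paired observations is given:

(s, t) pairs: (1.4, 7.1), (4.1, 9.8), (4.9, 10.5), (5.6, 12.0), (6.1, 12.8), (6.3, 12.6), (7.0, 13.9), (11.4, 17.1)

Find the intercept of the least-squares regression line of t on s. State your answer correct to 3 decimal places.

n = 8, Σx = 46.8, Σy = 95.8, Σxy = 618.47, Σx² = 330
Sxx = Σx² − (Σx)²/n = 330 − 273.78 = 56.22
Sxy = Σxy − (Σx)(Σy)/n = 618.47 − 560.43 = 58.04
b = Sxy/Sxx = 58.04/56.22 = 1.032373
a = ȳ − b·x̄ = 11.975 − 1.032373·5.85 = 5.935619

5.936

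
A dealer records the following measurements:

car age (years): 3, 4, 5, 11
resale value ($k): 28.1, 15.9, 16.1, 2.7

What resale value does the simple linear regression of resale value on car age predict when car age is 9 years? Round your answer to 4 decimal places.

7.0613

n = 4, Σx = 23, Σy = 62.8, Σxy = 258.1, Σx² = 171
Sxx = Σx² − (Σx)²/n = 171 − 132.25 = 38.75
Sxy = Σxy − (Σx)(Σy)/n = 258.1 − 361.1 = -103
b = Sxy/Sxx = -103/38.75 = -2.658065
a = ȳ − b·x̄ = 15.7 − (-2.658065)·5.75 = 30.983871
ŷ(9) = a + b·9 = 30.983871 + (-2.658065)·9 = 7.061290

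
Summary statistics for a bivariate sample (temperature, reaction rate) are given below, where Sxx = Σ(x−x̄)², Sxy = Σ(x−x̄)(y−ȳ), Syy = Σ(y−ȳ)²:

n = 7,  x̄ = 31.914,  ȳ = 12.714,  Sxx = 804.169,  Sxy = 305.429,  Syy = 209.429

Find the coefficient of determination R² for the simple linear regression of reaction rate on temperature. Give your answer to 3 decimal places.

0.554

R² = Sxy²/(Sxx·Syy) = (305.429)²/(804.169·209.429) = 0.553906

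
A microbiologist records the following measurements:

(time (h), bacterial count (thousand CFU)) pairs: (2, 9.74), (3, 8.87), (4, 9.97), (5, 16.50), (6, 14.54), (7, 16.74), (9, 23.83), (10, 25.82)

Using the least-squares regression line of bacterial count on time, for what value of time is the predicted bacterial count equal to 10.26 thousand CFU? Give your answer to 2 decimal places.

n = 8, Σx = 46, Σy = 126.01, Σxy = 845.56, Σx² = 320
Sxx = Σx² − (Σx)²/n = 320 − 264.5 = 55.5
Sxy = Σxy − (Σx)(Σy)/n = 845.56 − 724.5575 = 121.0025
b = Sxy/Sxx = 121.0025/55.5 = 2.180225
a = ȳ − b·x̄ = 15.75125 − 2.180225·5.75 = 3.214955
Set a + b·x = 10.26: x = (10.26 − 3.214955) / 2.180225 = 3.231338

3.23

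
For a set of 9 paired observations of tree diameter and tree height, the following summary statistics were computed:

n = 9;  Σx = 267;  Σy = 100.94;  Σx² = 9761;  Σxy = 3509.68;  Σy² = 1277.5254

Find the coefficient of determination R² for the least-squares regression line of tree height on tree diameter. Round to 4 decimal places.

Sxx = Σx² − (Σx)²/n = 9761 − 7921 = 1840
Sxy = Σxy − (Σx)(Σy)/n = 3509.68 − 2994.553333 = 515.126667
Syy = Σy² − (Σy)²/n = 1277.5254 − 1132.098178 = 145.427222
R² = Sxy²/(Sxx·Syy) = (515.126667)²/(1840·145.427222) = 0.991664

0.9917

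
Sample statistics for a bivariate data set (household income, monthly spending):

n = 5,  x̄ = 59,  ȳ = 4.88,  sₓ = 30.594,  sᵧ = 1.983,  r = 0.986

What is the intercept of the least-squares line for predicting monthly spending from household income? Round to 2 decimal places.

b = r · sᵧ/sₓ = 0.986 · 1.983/30.594 = 0.063909
a = ȳ − b·x̄ = 4.88 − 0.063909·59 = 1.109357

1.11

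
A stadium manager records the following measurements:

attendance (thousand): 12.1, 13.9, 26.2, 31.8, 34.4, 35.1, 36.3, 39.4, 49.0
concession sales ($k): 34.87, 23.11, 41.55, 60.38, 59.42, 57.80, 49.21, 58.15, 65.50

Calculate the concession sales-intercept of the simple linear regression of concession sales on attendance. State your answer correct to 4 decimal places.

16.9522

n = 9, Σx = 278.2, Σy = 449.99, Σxy = 15111.611, Σx² = 9723.72
Sxx = Σx² − (Σx)²/n = 9723.72 − 8599.471111 = 1124.248889
Sxy = Σxy − (Σx)(Σy)/n = 15111.611 − 13909.690889 = 1201.920111
b = Sxy/Sxx = 1201.920111/1124.248889 = 1.069087
a = ȳ − b·x̄ = 49.998889 − 1.069087·30.911111 = 16.952215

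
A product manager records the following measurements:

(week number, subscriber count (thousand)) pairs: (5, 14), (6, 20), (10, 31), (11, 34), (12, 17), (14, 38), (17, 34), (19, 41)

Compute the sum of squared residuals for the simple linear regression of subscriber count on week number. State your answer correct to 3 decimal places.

272.269

n = 8, Σx = 94, Σy = 229, Σxy = 2967, Σx² = 1272, Σy² = 7283
Sxx = Σx² − (Σx)²/n = 1272 − 1104.5 = 167.5
Sxy = Σxy − (Σx)(Σy)/n = 2967 − 2690.75 = 276.25
Syy = Σy² − (Σy)²/n = 7283 − 6555.125 = 727.875
b = Sxy/Sxx = 276.25/167.5 = 1.649254
SSE = Syy − b·Sxy = 727.875 − 1.649254·276.25 = 272.268657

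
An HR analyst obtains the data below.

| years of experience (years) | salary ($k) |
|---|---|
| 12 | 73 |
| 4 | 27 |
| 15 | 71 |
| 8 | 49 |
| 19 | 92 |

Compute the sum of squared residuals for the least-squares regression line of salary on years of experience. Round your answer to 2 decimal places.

128.79

n = 5, Σx = 58, Σy = 312, Σxy = 4189, Σx² = 810, Σy² = 21964
Sxx = Σx² − (Σx)²/n = 810 − 672.8 = 137.2
Sxy = Σxy − (Σx)(Σy)/n = 4189 − 3619.2 = 569.8
Syy = Σy² − (Σy)²/n = 21964 − 19468.8 = 2495.2
b = Sxy/Sxx = 569.8/137.2 = 4.153061
SSE = Syy − b·Sxy = 2495.2 − 4.153061·569.8 = 128.785714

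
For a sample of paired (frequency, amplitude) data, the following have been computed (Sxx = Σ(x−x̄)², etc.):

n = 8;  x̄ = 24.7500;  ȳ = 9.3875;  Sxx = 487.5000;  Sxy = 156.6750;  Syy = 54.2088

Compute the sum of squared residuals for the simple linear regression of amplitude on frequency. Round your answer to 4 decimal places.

3.8559

b = Sxy/Sxx = 156.675/487.5 = 0.321385
SSE = Syy − b·Sxy = 54.2088 − 0.321385·156.675 = 3.855865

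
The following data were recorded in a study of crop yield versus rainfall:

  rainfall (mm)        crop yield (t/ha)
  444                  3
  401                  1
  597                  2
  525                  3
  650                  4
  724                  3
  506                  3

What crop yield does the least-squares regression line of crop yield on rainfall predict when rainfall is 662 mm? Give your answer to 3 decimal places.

3.216

n = 7, Σx = 3847, Σy = 19, Σxy = 10792, Σx² = 2192683
Sxx = Σx² − (Σx)²/n = 2192683 − 2114201.285714 = 78481.714286
Sxy = Σxy − (Σx)(Σy)/n = 10792 − 10441.857143 = 350.142857
b = Sxy/Sxx = 350.142857/78481.714286 = 0.004461
a = ȳ − b·x̄ = 2.714286 − 0.004461·549.571429 = 0.262396
ŷ(662) = a + b·662 = 0.262396 + 0.004461·662 = 3.215881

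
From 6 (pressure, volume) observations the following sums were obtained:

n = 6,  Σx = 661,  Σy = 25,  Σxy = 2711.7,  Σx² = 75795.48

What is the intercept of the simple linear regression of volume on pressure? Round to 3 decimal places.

5.739

Sxx = Σx² − (Σx)²/n = 75795.48 − 72820.166667 = 2975.313333
Sxy = Σxy − (Σx)(Σy)/n = 2711.7 − 2754.166667 = -42.466667
b = Sxy/Sxx = -42.466667/2975.313333 = -0.014273
a = ȳ − b·x̄ = 4.166667 − (-0.014273)·110.166667 = 5.739076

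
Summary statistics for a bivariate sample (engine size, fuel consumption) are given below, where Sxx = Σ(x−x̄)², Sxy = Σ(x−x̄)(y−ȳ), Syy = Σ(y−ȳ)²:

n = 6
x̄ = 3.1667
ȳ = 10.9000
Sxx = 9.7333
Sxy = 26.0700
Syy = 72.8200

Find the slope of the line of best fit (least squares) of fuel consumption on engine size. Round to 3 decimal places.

b = Sxy/Sxx = 26.07/9.7333 = 2.678434

2.678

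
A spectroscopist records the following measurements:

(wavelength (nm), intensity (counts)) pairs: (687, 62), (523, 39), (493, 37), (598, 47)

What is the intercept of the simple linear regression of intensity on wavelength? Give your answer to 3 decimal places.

-28.319

n = 4, Σx = 2301, Σy = 185, Σxy = 109338, Σx² = 1346151
Sxx = Σx² − (Σx)²/n = 1346151 − 1323650.25 = 22500.75
Sxy = Σxy − (Σx)(Σy)/n = 109338 − 106421.25 = 2916.75
b = Sxy/Sxx = 2916.75/22500.75 = 0.129629
a = ȳ − b·x̄ = 46.25 − 0.129629·575.25 = -28.319089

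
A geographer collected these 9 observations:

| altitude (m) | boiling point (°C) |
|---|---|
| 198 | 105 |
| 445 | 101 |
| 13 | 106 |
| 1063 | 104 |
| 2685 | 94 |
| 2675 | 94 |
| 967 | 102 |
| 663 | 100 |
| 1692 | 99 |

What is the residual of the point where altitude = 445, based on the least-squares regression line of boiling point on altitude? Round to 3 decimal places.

n = 9, Σx = 10401, Σy = 905, Σxy = 1013947, Σx² = 19969739
Sxx = Σx² − (Σx)²/n = 19969739 − 12020089 = 7949650
Sxy = Σxy − (Σx)(Σy)/n = 1013947 − 1045878.333333 = -31931.333333
b = Sxy/Sxx = -31931.333333/7949650 = -0.004017
a = ȳ − b·x̄ = 100.555556 − (-0.004017)·1155.666667 = 105.197518
ŷ(445) = 105.197518 + (-0.004017)·445 = 103.410088
residual = y − ŷ = 101 − 103.410088 = -2.410088

-2.410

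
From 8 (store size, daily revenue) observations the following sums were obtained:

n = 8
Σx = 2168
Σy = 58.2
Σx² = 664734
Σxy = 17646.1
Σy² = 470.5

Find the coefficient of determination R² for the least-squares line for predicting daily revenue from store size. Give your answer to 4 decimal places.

Sxx = Σx² − (Σx)²/n = 664734 − 587528 = 77206
Sxy = Σxy − (Σx)(Σy)/n = 17646.1 − 15772.2 = 1873.9
Syy = Σy² − (Σy)²/n = 470.5 − 423.405 = 47.095
R² = Sxy²/(Sxx·Syy) = (1873.9)²/(77206·47.095) = 0.965755

0.9658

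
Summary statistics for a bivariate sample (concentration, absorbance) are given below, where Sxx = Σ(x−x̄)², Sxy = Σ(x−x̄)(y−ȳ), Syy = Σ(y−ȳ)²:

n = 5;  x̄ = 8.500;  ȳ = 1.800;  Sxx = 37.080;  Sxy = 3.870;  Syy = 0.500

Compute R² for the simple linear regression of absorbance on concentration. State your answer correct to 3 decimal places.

R² = Sxy²/(Sxx·Syy) = (3.87)²/(37.08·0.5) = 0.807816

0.808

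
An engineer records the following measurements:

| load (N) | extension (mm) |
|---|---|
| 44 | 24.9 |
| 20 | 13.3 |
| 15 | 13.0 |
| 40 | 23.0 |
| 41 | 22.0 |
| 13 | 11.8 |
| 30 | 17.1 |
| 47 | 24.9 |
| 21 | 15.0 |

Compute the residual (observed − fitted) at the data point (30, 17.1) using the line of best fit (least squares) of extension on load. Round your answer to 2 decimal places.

n = 9, Σx = 271, Σy = 165, Σxy = 5530.3, Σx² = 9561
Sxx = Σx² − (Σx)²/n = 9561 − 8160.111111 = 1400.888889
Sxy = Σxy − (Σx)(Σy)/n = 5530.3 − 4968.333333 = 561.966667
b = Sxy/Sxx = 561.966667/1400.888889 = 0.401150
a = ȳ − b·x̄ = 18.333333 − 0.401150·30.111111 = 6.254259
ŷ(30) = 6.254259 + 0.401150·30 = 18.288761
residual = y − ŷ = 17.1 − 18.288761 = -1.188761

-1.19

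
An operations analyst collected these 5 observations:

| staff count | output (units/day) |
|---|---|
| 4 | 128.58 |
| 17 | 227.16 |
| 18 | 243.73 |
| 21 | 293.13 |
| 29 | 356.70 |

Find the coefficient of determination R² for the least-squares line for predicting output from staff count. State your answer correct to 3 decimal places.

0.981

n = 5, Σx = 89, Σy = 1249.3, Σxy = 25263.21, Σx² = 1911, Σy² = 340698.8818
Sxx = Σx² − (Σx)²/n = 1911 − 1584.2 = 326.8
Sxy = Σxy − (Σx)(Σy)/n = 25263.21 − 22237.54 = 3025.67
Syy = Σy² − (Σy)²/n = 340698.8818 − 312150.098 = 28548.7838
R² = Sxy²/(Sxx·Syy) = (3025.67)²/(326.8·28548.7838) = 0.981236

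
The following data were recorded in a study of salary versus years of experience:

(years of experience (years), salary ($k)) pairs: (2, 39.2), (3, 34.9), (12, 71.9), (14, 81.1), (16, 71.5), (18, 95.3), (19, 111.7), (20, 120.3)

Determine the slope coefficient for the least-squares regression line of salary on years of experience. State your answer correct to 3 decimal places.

4.188

n = 8, Σx = 104, Σy = 625.9, Σxy = 9569, Σx² = 1694
Sxx = Σx² − (Σx)²/n = 1694 − 1352 = 342
Sxy = Σxy − (Σx)(Σy)/n = 9569 − 8136.7 = 1432.3
b = Sxy/Sxx = 1432.3/342 = 4.188012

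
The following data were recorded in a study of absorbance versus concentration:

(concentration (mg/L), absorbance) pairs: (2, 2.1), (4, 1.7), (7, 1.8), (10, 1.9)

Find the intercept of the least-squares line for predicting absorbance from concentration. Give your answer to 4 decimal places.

1.9571

n = 4, Σx = 23, Σy = 7.5, Σxy = 42.6, Σx² = 169
Sxx = Σx² − (Σx)²/n = 169 − 132.25 = 36.75
Sxy = Σxy − (Σx)(Σy)/n = 42.6 − 43.125 = -0.525
b = Sxy/Sxx = -0.525/36.75 = -0.014286
a = ȳ − b·x̄ = 1.875 − (-0.014286)·5.75 = 1.957143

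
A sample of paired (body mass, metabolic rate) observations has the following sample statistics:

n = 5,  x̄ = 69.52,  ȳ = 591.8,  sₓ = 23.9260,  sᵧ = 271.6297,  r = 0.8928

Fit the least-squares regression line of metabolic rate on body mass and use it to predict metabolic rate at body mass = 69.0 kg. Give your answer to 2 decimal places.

b = r · sᵧ/sₓ = 0.8928 · 271.6297/23.926 = 10.135877
a = ȳ − b·x̄ = 591.8 − 10.135877·69.52 = -112.846178
ŷ(69.0) = a + b·69.0 = -112.846178 + 10.135877·69 = 586.529344

586.53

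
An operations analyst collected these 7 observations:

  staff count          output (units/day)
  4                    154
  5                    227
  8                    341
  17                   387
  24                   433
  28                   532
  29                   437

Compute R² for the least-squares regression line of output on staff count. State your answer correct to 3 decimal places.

0.838

n = 7, Σx = 115, Σy = 2511, Σxy = 49019, Σx² = 2595, Σy² = 1002777
Sxx = Σx² − (Σx)²/n = 2595 − 1889.285714 = 705.714286
Sxy = Σxy − (Σx)(Σy)/n = 49019 − 41252.142857 = 7766.857143
Syy = Σy² − (Σy)²/n = 1002777 − 900731.571429 = 102045.428571
R² = Sxy²/(Sxx·Syy) = (7766.857143)²/(705.714286·102045.428571) = 0.837661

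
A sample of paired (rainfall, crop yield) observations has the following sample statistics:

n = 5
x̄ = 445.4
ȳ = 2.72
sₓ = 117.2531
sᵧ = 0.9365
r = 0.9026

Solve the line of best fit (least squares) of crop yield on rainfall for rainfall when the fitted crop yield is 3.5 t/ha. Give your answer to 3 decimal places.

b = r · sᵧ/sₓ = 0.9026 · 0.9365/117.2531 = 0.007209
a = ȳ − b·x̄ = 2.72 − 0.007209·445.4 = -0.490916
Set a + b·x = 3.5: x = (3.5 − (-0.490916)) / 0.007209 = 553.597151

553.597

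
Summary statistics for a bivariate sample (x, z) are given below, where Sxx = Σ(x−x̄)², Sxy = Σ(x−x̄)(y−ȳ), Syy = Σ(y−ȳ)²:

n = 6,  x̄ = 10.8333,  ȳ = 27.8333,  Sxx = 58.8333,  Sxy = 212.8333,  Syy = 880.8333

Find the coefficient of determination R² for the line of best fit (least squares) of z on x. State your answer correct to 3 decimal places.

R² = Sxy²/(Sxx·Syy) = (212.8333)²/(58.8333·880.8333) = 0.874102

0.874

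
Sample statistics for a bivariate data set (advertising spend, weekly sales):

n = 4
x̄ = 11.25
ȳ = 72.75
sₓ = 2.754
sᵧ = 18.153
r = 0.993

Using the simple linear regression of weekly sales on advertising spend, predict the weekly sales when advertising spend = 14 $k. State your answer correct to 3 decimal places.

b = r · sᵧ/sₓ = 0.993 · 18.153/2.754 = 6.545363
a = ȳ − b·x̄ = 72.75 − 6.545363·11.25 = -0.885331
ŷ(14) = a + b·14 = -0.885331 + 6.545363·14 = 90.749748

90.750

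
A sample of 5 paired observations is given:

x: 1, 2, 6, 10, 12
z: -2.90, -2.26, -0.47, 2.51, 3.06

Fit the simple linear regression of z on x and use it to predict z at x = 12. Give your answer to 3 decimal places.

3.235

n = 5, Σx = 31, Σy = -0.06, Σxy = 51.58, Σx² = 285
Sxx = Σx² − (Σx)²/n = 285 − 192.2 = 92.8
Sxy = Σxy − (Σx)(Σy)/n = 51.58 − (-0.372) = 51.952
b = Sxy/Sxx = 51.952/92.8 = 0.559828
a = ȳ − b·x̄ = -0.012 − 0.559828·6.2 = -3.482931
ŷ(12) = a + b·12 = -3.482931 + 0.559828·12 = 3.235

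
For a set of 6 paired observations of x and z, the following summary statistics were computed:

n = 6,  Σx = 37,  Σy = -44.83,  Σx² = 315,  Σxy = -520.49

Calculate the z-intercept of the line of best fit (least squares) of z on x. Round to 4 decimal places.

9.8593

Sxx = Σx² − (Σx)²/n = 315 − 228.166667 = 86.833333
Sxy = Σxy − (Σx)(Σy)/n = -520.49 − (-276.451667) = -244.038333
b = Sxy/Sxx = -244.038333/86.833333 = -2.810422
a = ȳ − b·x̄ = -7.471667 − (-2.810422)·6.166667 = 9.859271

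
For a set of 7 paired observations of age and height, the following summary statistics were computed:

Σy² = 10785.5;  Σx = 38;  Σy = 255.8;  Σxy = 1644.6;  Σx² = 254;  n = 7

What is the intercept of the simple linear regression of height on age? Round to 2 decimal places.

Sxx = Σx² − (Σx)²/n = 254 − 206.285714 = 47.714286
Sxy = Σxy − (Σx)(Σy)/n = 1644.6 − 1388.628571 = 255.971429
b = Sxy/Sxx = 255.971429/47.714286 = 5.364671
a = ȳ − b·x̄ = 36.542857 − 5.364671·5.428571 = 7.420359

7.42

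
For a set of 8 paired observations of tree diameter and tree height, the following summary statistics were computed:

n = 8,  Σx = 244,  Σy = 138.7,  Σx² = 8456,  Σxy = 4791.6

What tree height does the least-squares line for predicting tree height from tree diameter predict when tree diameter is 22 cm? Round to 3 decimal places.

12.633

Sxx = Σx² − (Σx)²/n = 8456 − 7442 = 1014
Sxy = Σxy − (Σx)(Σy)/n = 4791.6 − 4230.35 = 561.25
b = Sxy/Sxx = 561.25/1014 = 0.553501
a = ȳ − b·x̄ = 17.3375 − 0.553501·30.5 = 0.455720
ŷ(22) = a + b·22 = 0.455720 + 0.553501·22 = 12.632742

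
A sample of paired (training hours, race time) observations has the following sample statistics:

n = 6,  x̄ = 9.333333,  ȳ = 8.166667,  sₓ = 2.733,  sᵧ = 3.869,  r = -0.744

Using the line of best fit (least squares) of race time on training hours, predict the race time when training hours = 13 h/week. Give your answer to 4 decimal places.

b = r · sᵧ/sₓ = -0.744 · 3.869/2.733 = -1.053251
a = ȳ − b·x̄ = 8.166667 − (-1.053251)·9.333333 = 17.997013
ŷ(13) = a + b·13 = 17.997013 + (-1.053251)·13 = 4.304745

4.3047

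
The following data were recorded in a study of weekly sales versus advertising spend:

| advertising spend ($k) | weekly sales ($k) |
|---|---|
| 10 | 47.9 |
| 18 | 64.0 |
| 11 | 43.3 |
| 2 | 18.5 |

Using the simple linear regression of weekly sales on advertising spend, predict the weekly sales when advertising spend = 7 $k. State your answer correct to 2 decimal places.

n = 4, Σx = 41, Σy = 173.7, Σxy = 2144.3, Σx² = 549
Sxx = Σx² − (Σx)²/n = 549 − 420.25 = 128.75
Sxy = Σxy − (Σx)(Σy)/n = 2144.3 − 1780.425 = 363.875
b = Sxy/Sxx = 363.875/128.75 = 2.826214
a = ȳ − b·x̄ = 43.425 − 2.826214·10.25 = 14.456311
ŷ(7) = a + b·7 = 14.456311 + 2.826214·7 = 34.239806

34.24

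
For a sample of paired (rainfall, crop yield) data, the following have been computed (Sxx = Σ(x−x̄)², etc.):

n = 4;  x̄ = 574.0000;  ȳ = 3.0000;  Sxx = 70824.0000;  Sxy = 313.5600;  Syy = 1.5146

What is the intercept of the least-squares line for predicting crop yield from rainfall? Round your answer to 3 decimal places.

b = Sxy/Sxx = 313.56/70824 = 0.004427
a = ȳ − b·x̄ = 3 − 0.004427·574 = 0.458722

0.459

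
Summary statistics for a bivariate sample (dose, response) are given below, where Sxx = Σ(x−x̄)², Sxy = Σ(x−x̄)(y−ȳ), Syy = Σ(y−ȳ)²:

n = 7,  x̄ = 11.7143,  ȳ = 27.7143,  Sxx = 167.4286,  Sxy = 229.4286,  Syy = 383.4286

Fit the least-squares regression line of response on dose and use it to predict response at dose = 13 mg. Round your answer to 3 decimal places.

b = Sxy/Sxx = 229.4286/167.4286 = 1.370307
a = ȳ − b·x̄ = 27.7143 − 1.370307·11.7143 = 11.662111
ŷ(13) = a + b·13 = 11.662111 + 1.370307·13 = 29.476104

29.476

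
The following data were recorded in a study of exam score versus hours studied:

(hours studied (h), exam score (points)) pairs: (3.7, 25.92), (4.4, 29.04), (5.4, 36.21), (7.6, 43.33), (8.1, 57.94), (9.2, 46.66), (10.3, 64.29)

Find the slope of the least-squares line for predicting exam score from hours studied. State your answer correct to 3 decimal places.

5.296

n = 7, Σx = 48.7, Σy = 303.39, Σxy = 2309.295, Σx² = 376.31
Sxx = Σx² − (Σx)²/n = 376.31 − 338.812857 = 37.497143
Sxy = Σxy − (Σx)(Σy)/n = 2309.295 − 2110.727571 = 198.567429
b = Sxy/Sxx = 198.567429/37.497143 = 5.295535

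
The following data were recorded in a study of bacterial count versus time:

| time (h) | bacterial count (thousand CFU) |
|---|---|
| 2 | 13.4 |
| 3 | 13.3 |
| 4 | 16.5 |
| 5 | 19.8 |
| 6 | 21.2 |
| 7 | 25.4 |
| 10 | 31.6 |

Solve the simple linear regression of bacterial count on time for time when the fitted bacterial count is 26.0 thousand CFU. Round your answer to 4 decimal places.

7.6657

n = 7, Σx = 37, Σy = 141.2, Σxy = 852.7, Σx² = 239
Sxx = Σx² − (Σx)²/n = 239 − 195.571429 = 43.428571
Sxy = Σxy − (Σx)(Σy)/n = 852.7 − 746.342857 = 106.357143
b = Sxy/Sxx = 106.357143/43.428571 = 2.449013
a = ȳ − b·x̄ = 20.171429 − 2.449013·5.285714 = 7.226645
Set a + b·x = 26.0: x = (26.0 − 7.226645) / 2.449013 = 7.665682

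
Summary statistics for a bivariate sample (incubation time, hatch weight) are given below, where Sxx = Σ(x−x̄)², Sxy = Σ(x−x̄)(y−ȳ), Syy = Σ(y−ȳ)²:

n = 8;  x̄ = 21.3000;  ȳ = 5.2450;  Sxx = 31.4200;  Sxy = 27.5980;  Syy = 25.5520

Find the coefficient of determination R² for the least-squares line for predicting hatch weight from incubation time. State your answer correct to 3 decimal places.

R² = Sxy²/(Sxx·Syy) = (27.598)²/(31.42·25.552) = 0.948690

0.949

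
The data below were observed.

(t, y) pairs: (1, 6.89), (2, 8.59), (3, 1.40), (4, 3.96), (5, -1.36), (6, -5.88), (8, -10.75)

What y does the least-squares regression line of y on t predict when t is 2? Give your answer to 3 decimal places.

n = 7, Σx = 29, Σy = 2.85, Σxy = -83.97, Σx² = 155
Sxx = Σx² − (Σx)²/n = 155 − 120.142857 = 34.857143
Sxy = Σxy − (Σx)(Σy)/n = -83.97 − 11.807143 = -95.777143
b = Sxy/Sxx = -95.777143/34.857143 = -2.747705
a = ȳ − b·x̄ = 0.407143 − (-2.747705)·4.142857 = 11.790492
ŷ(2) = a + b·2 = 11.790492 + (-2.747705)·2 = 6.295082

6.295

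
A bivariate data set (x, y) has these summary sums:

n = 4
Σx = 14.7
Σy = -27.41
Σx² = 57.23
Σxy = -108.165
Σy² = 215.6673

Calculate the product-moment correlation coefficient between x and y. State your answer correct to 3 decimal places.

-0.787

Sxx = Σx² − (Σx)²/n = 57.23 − 54.0225 = 3.2075
Sxy = Σxy − (Σx)(Σy)/n = -108.165 − (-100.73175) = -7.43325
Syy = Σy² − (Σy)²/n = 215.6673 − 187.827025 = 27.840275
r = Sxy/√(Sxx·Syy) = -7.43325/√(89.297682) = -7.43325/9.449745 = -0.786609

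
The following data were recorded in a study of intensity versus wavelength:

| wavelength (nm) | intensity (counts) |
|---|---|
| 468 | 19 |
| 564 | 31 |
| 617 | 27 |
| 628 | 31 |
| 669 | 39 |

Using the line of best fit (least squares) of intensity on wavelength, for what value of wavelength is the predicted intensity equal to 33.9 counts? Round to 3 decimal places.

n = 5, Σx = 2946, Σy = 147, Σxy = 88594, Σx² = 1759754
Sxx = Σx² − (Σx)²/n = 1759754 − 1735783.2 = 23970.8
Sxy = Σxy − (Σx)(Σy)/n = 88594 − 86612.4 = 1981.6
b = Sxy/Sxx = 1981.6/23970.8 = 0.082667
a = ȳ − b·x̄ = 29.4 − 0.082667·589.2 = -19.307541
Set a + b·x = 33.9: x = (33.9 − (-19.307541)) / 0.082667 = 643.635103

643.635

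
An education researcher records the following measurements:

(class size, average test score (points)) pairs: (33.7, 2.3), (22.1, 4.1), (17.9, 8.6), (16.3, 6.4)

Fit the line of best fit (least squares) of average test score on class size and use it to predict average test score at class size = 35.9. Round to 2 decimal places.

1.36

n = 4, Σx = 90, Σy = 21.4, Σxy = 426.38, Σx² = 2210.2
Sxx = Σx² − (Σx)²/n = 2210.2 − 2025 = 185.2
Sxy = Σxy − (Σx)(Σy)/n = 426.38 − 481.5 = -55.12
b = Sxy/Sxx = -55.12/185.2 = -0.297624
a = ȳ − b·x̄ = 5.35 − (-0.297624)·22.5 = 12.046544
ŷ(35.9) = a + b·35.9 = 12.046544 + (-0.297624)·35.9 = 1.361836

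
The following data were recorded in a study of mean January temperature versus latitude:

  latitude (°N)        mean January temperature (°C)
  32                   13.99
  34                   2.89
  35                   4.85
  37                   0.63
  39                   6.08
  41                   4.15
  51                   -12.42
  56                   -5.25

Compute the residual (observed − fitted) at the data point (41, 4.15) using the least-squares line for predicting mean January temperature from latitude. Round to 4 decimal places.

n = 8, Σx = 325, Σy = 14.92, Σxy = 218.85, Σx² = 13713
Sxx = Σx² − (Σx)²/n = 13713 − 13203.125 = 509.875
Sxy = Σxy − (Σx)(Σy)/n = 218.85 − 606.125 = -387.275
b = Sxy/Sxx = -387.275/509.875 = -0.759549
a = ȳ − b·x̄ = 1.865 − (-0.759549)·40.625 = 32.721674
ŷ(41) = 32.721674 + (-0.759549)·41 = 1.580169
residual = y − ŷ = 4.15 − 1.580169 = 2.569831

2.5698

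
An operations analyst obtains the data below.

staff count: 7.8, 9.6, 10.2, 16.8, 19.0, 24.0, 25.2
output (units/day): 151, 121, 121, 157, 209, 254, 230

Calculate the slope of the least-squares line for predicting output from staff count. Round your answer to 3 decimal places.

n = 7, Σx = 112.6, Σy = 1243, Σxy = 22074.2, Σx² = 2111.32
Sxx = Σx² − (Σx)²/n = 2111.32 − 1811.251429 = 300.068571
Sxy = Σxy − (Σx)(Σy)/n = 22074.2 − 19994.542857 = 2079.657143
b = Sxy/Sxx = 2079.657143/300.068571 = 6.930606

6.931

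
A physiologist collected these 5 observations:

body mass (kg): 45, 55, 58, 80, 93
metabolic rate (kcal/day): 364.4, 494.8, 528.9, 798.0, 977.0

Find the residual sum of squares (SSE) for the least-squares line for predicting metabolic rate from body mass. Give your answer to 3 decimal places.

n = 5, Σx = 331, Σy = 3163.1, Σxy = 228989.2, Σx² = 23463, Σy² = 2248682.61
Sxx = Σx² − (Σx)²/n = 23463 − 21912.2 = 1550.8
Sxy = Σxy − (Σx)(Σy)/n = 228989.2 − 209397.22 = 19591.98
Syy = Σy² − (Σy)²/n = 2248682.61 − 2001040.322 = 247642.288
b = Sxy/Sxx = 19591.98/1550.8 = 12.633467
SSE = Syy − b·Sxy = 247642.288 − 12.633467·19591.98 = 127.663084

127.663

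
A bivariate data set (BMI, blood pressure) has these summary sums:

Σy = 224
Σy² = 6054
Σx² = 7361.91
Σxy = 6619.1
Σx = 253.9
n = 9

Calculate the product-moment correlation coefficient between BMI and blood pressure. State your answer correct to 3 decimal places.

Sxx = Σx² − (Σx)²/n = 7361.91 − 7162.801111 = 199.108889
Sxy = Σxy − (Σx)(Σy)/n = 6619.1 − 6319.288889 = 299.811111
Syy = Σy² − (Σy)²/n = 6054 − 5575.111111 = 478.888889
r = Sxy/√(Sxx·Syy) = 299.811111/√(95351.034568) = 299.811111/308.789628 = 0.970924

0.971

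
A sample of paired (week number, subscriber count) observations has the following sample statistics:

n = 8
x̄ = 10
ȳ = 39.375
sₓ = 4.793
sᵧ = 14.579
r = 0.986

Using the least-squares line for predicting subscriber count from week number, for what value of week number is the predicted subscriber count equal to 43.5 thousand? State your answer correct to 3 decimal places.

b = r · sᵧ/sₓ = 0.986 · 14.579/4.793 = 2.999143
a = ȳ − b·x̄ = 39.375 − 2.999143·10 = 9.383567
Set a + b·x = 43.5: x = (43.5 − 9.383567) / 2.999143 = 11.375393

11.375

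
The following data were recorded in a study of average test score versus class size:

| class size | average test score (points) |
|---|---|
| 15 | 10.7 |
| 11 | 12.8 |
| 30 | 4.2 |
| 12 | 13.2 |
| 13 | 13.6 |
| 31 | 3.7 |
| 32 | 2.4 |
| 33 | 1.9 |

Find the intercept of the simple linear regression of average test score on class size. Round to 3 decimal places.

n = 8, Σx = 177, Σy = 62.5, Σxy = 1016.7, Σx² = 4633
Sxx = Σx² − (Σx)²/n = 4633 − 3916.125 = 716.875
Sxy = Σxy − (Σx)(Σy)/n = 1016.7 − 1382.8125 = -366.1125
b = Sxy/Sxx = -366.1125/716.875 = -0.510706
a = ȳ − b·x̄ = 7.8125 − (-0.510706)·22.125 = 19.111874

19.112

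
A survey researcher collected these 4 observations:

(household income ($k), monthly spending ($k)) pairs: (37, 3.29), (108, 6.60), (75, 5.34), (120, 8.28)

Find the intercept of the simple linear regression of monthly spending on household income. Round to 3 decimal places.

1.170

n = 4, Σx = 340, Σy = 23.51, Σxy = 2228.63, Σx² = 33058
Sxx = Σx² − (Σx)²/n = 33058 − 28900 = 4158
Sxy = Σxy − (Σx)(Σy)/n = 2228.63 − 1998.35 = 230.28
b = Sxy/Sxx = 230.28/4158 = 0.055382
a = ȳ − b·x̄ = 5.8775 − 0.055382·85 = 1.169996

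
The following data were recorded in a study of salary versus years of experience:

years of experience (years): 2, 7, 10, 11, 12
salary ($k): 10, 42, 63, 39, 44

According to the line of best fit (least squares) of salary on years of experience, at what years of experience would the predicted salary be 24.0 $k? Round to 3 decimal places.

4.123

n = 5, Σx = 42, Σy = 198, Σxy = 1901, Σx² = 418
Sxx = Σx² − (Σx)²/n = 418 − 352.8 = 65.2
Sxy = Σxy − (Σx)(Σy)/n = 1901 − 1663.2 = 237.8
b = Sxy/Sxx = 237.8/65.2 = 3.647239
a = ȳ − b·x̄ = 39.6 − 3.647239·8.4 = 8.963190
Set a + b·x = 24.0: x = (24.0 − 8.963190) / 3.647239 = 4.122792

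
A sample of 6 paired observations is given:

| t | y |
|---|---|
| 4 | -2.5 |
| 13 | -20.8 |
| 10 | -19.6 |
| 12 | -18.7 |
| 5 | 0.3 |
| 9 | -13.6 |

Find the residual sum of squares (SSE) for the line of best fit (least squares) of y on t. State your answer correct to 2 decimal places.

39.35

n = 6, Σx = 53, Σy = -74.9, Σxy = -821.7, Σx² = 535, Σy² = 1357.79
Sxx = Σx² − (Σx)²/n = 535 − 468.166667 = 66.833333
Sxy = Σxy − (Σx)(Σy)/n = -821.7 − (-661.616667) = -160.083333
Syy = Σy² − (Σy)²/n = 1357.79 − 935.001667 = 422.788333
b = Sxy/Sxx = -160.083333/66.833333 = -2.395262
SSE = Syy − b·Sxy = 422.788333 − (-2.395262)·(-160.083333) = 39.346833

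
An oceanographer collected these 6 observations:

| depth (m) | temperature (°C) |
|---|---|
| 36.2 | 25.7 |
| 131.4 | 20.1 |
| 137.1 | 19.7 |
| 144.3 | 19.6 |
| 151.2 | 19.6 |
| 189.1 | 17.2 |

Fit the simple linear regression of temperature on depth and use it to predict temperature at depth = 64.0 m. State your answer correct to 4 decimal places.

n = 6, Σx = 789.3, Σy = 121.9, Σxy = 15316.67, Σx² = 116815.55
Sxx = Σx² − (Σx)²/n = 116815.55 − 103832.415 = 12983.135
Sxy = Σxy − (Σx)(Σy)/n = 15316.67 − 16035.945 = -719.275
b = Sxy/Sxx = -719.275/12983.135 = -0.055401
a = ȳ − b·x̄ = 20.316667 − (-0.055401)·131.55 = 27.604631
ŷ(64.0) = a + b·64.0 = 27.604631 + (-0.055401)·64 = 24.058985

24.0590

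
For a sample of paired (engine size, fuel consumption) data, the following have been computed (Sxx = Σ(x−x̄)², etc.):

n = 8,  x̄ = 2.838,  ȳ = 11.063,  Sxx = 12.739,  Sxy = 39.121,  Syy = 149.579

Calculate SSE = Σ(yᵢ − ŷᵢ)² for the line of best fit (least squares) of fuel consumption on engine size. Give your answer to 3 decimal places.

29.440

b = Sxy/Sxx = 39.121/12.739 = 3.070963
SSE = Syy − b·Sxy = 149.579 − 3.070963·39.121 = 29.439849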